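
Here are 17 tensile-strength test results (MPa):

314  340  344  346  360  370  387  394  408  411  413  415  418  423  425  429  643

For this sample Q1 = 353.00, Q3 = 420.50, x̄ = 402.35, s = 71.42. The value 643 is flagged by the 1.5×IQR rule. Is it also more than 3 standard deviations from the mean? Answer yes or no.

yes

z = (643 − 402.35) / 71.42 = 3.37.
|z| = 3.37 > 3.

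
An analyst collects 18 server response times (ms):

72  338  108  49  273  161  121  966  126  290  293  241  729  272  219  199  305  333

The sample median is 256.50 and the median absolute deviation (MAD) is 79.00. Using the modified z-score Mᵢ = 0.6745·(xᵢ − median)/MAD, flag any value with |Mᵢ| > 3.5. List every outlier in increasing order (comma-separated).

|Mᵢ| > 3.5 ⇔ |xᵢ − 256.50| > 3.5·79.00/0.6745 = 409.93.
So outliers lie outside [-153.43, 666.43].
729: M = 4.03 → outlier.
966: M = 6.06 → outlier.

729, 966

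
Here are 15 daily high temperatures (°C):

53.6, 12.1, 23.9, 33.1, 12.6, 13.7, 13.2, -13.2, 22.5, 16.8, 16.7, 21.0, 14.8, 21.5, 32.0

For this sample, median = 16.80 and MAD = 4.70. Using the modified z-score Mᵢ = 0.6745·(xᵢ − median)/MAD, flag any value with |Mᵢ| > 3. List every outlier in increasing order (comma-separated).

-13.2, 53.6

|Mᵢ| > 3 ⇔ |xᵢ − 16.80| > 3·4.70/0.6745 = 20.90.
So outliers lie outside [-4.10, 37.70].
-13.2: M = -4.31 → outlier.
53.6: M = 5.28 → outlier.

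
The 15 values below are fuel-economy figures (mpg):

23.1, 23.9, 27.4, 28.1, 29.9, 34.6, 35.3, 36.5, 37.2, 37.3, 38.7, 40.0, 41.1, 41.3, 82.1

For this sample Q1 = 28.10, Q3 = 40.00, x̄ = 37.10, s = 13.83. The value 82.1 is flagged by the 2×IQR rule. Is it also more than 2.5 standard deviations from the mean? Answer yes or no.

z = (82.1 − 37.10) / 13.83 = 3.25.
|z| = 3.25 > 2.5.

yes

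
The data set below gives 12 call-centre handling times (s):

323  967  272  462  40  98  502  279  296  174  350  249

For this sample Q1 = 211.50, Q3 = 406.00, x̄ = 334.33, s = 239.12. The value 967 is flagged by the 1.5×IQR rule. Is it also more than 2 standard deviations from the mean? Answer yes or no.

z = (967 − 334.33) / 239.12 = 2.65.
|z| = 2.65 > 2.

yes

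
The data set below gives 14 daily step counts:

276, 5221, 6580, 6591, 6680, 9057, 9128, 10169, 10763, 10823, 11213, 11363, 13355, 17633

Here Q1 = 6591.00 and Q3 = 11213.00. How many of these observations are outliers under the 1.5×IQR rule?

IQR = 4622.00; fences at 6591.00 − 6933.00 = -342.00 and 11213.00 + 6933.00 = 18146.00.
Every value lies within the cutoffs.

0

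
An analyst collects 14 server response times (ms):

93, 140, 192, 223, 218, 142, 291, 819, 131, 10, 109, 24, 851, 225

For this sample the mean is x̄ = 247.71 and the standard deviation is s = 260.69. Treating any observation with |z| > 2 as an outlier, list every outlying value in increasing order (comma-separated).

819, 851

Cutoffs at x̄ ± 2s: 247.71 ± 2·260.69 = [-273.67, 769.09].
819: z = 2.19, |z| > 2 → outlier.
851: z = 2.31, |z| > 2 → outlier.
Every other value lies within [-273.67, 769.09].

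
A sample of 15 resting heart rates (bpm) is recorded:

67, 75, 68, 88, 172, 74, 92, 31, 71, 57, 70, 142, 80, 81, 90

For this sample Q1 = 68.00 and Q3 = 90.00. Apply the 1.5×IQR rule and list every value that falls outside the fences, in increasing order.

31, 142, 172

IQR = Q3 − Q1 = 90.00 − 68.00 = 22.00.
Lower fence = Q1 − 1.5·IQR = 68.00 − 33.00 = 35.00.
Upper fence = Q3 + 1.5·IQR = 90.00 + 33.00 = 123.00.
31 < 35.00 → outlier.
142 > 123.00 → outlier.
172 > 123.00 → outlier.
All remaining values lie within [35.00, 123.00].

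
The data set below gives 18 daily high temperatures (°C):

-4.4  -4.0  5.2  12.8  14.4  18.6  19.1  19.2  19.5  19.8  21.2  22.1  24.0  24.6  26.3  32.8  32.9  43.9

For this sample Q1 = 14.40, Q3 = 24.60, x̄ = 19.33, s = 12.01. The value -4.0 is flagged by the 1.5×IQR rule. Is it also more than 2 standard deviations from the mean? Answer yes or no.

z = (-4.0 − 19.33) / 12.01 = -1.94.
|z| = 1.94 ≤ 2.

no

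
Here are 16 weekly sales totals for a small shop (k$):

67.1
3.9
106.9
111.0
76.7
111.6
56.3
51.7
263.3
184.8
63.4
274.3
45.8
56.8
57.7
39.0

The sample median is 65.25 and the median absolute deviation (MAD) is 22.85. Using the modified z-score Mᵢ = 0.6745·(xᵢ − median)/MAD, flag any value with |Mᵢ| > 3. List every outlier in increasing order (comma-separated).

|Mᵢ| > 3 ⇔ |xᵢ − 65.25| > 3·22.85/0.6745 = 101.63.
So outliers lie outside [-36.38, 166.88].
184.8: M = 3.53 → outlier.
263.3: M = 5.85 → outlier.
274.3: M = 6.17 → outlier.

184.8, 263.3, 274.3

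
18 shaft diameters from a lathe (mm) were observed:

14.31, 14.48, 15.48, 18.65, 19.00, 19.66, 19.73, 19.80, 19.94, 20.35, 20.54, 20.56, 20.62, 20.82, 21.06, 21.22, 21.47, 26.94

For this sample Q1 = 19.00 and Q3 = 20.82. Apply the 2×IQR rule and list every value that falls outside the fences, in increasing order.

14.31, 14.48, 26.94

IQR = Q3 − Q1 = 20.82 − 19.00 = 1.82.
Lower fence = Q1 − 2·IQR = 19.00 − 3.64 = 15.36.
Upper fence = Q3 + 2·IQR = 20.82 + 3.64 = 24.46.
14.31 < 15.36 → outlier.
14.48 < 15.36 → outlier.
26.94 > 24.46 → outlier.
All remaining values lie within [15.36, 24.46].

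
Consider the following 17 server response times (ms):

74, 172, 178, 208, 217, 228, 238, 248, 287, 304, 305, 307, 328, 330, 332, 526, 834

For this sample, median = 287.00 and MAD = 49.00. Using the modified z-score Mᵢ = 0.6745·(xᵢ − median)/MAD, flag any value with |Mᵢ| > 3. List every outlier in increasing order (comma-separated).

|Mᵢ| > 3 ⇔ |xᵢ − 287.00| > 3·49.00/0.6745 = 217.94.
So outliers lie outside [69.06, 504.94].
526: M = 3.29 → outlier.
834: M = 7.53 → outlier.

526, 834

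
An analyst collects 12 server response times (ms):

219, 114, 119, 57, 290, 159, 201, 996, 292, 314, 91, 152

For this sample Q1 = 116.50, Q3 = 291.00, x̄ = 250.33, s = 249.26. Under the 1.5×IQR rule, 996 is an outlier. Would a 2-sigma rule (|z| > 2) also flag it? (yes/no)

yes

z = (996 − 250.33) / 249.26 = 2.99.
|z| = 2.99 > 2.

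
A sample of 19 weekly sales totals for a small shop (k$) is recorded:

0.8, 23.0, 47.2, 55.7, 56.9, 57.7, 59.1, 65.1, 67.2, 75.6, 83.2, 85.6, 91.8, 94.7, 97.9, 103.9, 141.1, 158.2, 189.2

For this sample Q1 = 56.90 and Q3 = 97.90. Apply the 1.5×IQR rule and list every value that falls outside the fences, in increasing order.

IQR = Q3 − Q1 = 97.90 − 56.90 = 41.00.
Lower fence = Q1 − 1.5·IQR = 56.90 − 61.50 = -4.60.
Upper fence = Q3 + 1.5·IQR = 97.90 + 61.50 = 159.40.
189.2 > 159.40 → outlier.
All remaining values lie within [-4.60, 159.40].

189.2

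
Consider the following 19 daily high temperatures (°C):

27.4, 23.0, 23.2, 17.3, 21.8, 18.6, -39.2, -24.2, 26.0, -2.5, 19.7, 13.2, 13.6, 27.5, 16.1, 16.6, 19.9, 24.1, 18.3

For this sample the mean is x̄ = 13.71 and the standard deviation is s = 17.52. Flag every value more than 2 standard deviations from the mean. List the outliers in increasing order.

-39.2, -24.2

Cutoffs at x̄ ± 2s: 13.71 ± 2·17.52 = [-21.33, 48.75].
-39.2: z = -3.02, |z| > 2 → outlier.
-24.2: z = -2.16, |z| > 2 → outlier.
Every other value lies within [-21.33, 48.75].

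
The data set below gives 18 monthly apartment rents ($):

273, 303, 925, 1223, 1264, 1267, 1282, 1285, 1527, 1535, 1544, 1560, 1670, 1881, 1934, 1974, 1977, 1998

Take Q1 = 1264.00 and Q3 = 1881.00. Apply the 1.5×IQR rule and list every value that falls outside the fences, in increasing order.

IQR = Q3 − Q1 = 1881.00 − 1264.00 = 617.00.
Lower fence = Q1 − 1.5·IQR = 1264.00 − 925.50 = 338.50.
Upper fence = Q3 + 1.5·IQR = 1881.00 + 925.50 = 2806.50.
273 < 338.50 → outlier.
303 < 338.50 → outlier.
All remaining values lie within [338.50, 2806.50].

273, 303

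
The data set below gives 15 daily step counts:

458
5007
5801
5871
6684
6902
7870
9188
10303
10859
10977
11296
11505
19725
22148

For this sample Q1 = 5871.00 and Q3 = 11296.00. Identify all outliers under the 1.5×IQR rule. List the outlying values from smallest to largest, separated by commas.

IQR = Q3 − Q1 = 11296.00 − 5871.00 = 5425.00.
Lower fence = Q1 − 1.5·IQR = 5871.00 − 8137.50 = -2266.50.
Upper fence = Q3 + 1.5·IQR = 11296.00 + 8137.50 = 19433.50.
19725 > 19433.50 → outlier.
22148 > 19433.50 → outlier.
All remaining values lie within [-2266.50, 19433.50].

19725, 22148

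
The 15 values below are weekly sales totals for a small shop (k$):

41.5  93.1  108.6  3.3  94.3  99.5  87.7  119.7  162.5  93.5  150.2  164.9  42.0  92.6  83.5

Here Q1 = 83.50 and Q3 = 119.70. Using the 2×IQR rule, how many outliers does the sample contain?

IQR = 36.20; fences at 83.50 − 72.40 = 11.10 and 119.70 + 72.40 = 192.10.
Outside the cutoffs: 3.3.

1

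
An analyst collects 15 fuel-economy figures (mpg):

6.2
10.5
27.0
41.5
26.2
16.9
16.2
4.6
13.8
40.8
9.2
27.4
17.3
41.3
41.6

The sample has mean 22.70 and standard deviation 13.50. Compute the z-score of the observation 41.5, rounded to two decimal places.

1.39

z = (41.5 − 22.70) / 13.50 = 1.39.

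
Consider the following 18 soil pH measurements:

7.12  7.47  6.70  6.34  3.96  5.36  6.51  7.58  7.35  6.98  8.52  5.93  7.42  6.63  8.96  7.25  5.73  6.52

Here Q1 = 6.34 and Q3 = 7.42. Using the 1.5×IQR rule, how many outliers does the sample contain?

IQR = 1.08; fences at 6.34 − 1.62 = 4.72 and 7.42 + 1.62 = 9.04.
Outside the cutoffs: 3.96.

1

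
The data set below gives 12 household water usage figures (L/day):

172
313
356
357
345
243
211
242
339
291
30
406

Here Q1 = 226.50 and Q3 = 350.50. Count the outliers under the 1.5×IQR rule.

1

IQR = 124.00; fences at 226.50 − 186.00 = 40.50 and 350.50 + 186.00 = 536.50.
Outside the cutoffs: 30.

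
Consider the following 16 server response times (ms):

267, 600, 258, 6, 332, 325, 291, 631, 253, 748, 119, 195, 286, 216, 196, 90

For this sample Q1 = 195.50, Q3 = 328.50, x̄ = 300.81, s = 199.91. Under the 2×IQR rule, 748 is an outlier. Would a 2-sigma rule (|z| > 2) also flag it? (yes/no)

z = (748 − 300.81) / 199.91 = 2.24.
|z| = 2.24 > 2.

yes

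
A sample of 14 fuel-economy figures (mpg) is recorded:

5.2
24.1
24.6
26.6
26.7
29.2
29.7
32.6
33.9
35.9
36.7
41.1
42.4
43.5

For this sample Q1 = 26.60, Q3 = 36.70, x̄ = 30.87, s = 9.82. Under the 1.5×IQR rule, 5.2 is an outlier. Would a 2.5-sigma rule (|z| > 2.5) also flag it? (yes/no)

yes

z = (5.2 − 30.87) / 9.82 = -2.61.
|z| = 2.61 > 2.5.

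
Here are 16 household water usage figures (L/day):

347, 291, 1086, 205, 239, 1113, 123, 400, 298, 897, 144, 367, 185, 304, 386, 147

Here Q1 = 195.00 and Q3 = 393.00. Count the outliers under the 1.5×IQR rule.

IQR = 198.00; fences at 195.00 − 297.00 = -102.00 and 393.00 + 297.00 = 690.00.
Outside the cutoffs: 897, 1086, 1113.

3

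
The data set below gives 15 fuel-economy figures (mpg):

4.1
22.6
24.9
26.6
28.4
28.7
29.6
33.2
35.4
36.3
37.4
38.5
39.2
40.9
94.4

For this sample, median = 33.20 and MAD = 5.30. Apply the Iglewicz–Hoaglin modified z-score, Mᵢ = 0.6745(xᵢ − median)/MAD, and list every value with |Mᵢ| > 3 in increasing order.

4.1, 94.4

|Mᵢ| > 3 ⇔ |xᵢ − 33.20| > 3·5.30/0.6745 = 23.57.
So outliers lie outside [9.63, 56.77].
4.1: M = -3.70 → outlier.
94.4: M = 7.79 → outlier.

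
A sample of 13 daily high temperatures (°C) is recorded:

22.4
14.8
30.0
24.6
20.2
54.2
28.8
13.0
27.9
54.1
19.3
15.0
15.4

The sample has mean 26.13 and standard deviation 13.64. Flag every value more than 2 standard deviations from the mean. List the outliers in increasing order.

54.1, 54.2

Cutoffs at x̄ ± 2s: 26.13 ± 2·13.64 = [-1.15, 53.41].
54.1: z = 2.05, |z| > 2 → outlier.
54.2: z = 2.06, |z| > 2 → outlier.
Every other value lies within [-1.15, 53.41].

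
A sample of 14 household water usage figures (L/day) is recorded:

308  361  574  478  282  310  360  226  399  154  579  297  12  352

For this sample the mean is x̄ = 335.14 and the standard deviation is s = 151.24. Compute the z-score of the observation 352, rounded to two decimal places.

z = (352 − 335.14) / 151.24 = 0.11.

0.11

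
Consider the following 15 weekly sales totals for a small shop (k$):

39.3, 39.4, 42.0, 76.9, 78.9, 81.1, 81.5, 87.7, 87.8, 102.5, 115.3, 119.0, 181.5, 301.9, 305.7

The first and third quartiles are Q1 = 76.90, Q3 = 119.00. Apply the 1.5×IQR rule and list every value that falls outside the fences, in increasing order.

IQR = Q3 − Q1 = 119.00 − 76.90 = 42.10.
Lower fence = Q1 − 1.5·IQR = 76.90 − 63.15 = 13.75.
Upper fence = Q3 + 1.5·IQR = 119.00 + 63.15 = 182.15.
301.9 > 182.15 → outlier.
305.7 > 182.15 → outlier.
All remaining values lie within [13.75, 182.15].

301.9, 305.7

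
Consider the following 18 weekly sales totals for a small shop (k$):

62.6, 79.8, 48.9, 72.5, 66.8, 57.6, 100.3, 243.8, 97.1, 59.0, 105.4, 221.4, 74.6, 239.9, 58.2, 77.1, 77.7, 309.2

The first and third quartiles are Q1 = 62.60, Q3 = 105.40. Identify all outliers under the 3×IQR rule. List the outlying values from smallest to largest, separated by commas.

239.9, 243.8, 309.2

IQR = Q3 − Q1 = 105.40 − 62.60 = 42.80.
Lower fence = Q1 − 3·IQR = 62.60 − 128.40 = -65.80.
Upper fence = Q3 + 3·IQR = 105.40 + 128.40 = 233.80.
239.9 > 233.80 → outlier.
243.8 > 233.80 → outlier.
309.2 > 233.80 → outlier.
All remaining values lie within [-65.80, 233.80].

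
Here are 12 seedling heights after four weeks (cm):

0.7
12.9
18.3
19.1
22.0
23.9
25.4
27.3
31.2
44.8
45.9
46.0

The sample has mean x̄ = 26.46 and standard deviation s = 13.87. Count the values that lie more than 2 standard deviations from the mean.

0

Cutoffs: x̄ ± 2s = [-1.28, 54.20].
Every value lies within the cutoffs.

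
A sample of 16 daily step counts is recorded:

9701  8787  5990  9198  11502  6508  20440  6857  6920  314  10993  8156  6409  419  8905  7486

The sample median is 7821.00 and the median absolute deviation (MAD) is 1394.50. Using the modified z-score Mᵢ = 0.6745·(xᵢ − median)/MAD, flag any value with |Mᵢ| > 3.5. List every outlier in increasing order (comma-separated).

|Mᵢ| > 3.5 ⇔ |xᵢ − 7821.00| > 3.5·1394.50/0.6745 = 7236.10.
So outliers lie outside [584.90, 15057.10].
314: M = -3.63 → outlier.
419: M = -3.58 → outlier.
20440: M = 6.10 → outlier.

314, 419, 20440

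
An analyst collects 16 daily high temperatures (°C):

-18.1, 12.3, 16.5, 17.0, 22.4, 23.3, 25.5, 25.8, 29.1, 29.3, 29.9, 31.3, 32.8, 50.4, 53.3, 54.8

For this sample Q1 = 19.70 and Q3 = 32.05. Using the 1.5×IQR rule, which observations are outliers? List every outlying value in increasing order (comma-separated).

-18.1, 53.3, 54.8

IQR = Q3 − Q1 = 32.05 − 19.70 = 12.35.
Lower fence = Q1 − 1.5·IQR = 19.70 − 18.525 = 1.175.
Upper fence = Q3 + 1.5·IQR = 32.05 + 18.525 = 50.575.
-18.1 < 1.175 → outlier.
53.3 > 50.575 → outlier.
54.8 > 50.575 → outlier.
All remaining values lie within [1.175, 50.575].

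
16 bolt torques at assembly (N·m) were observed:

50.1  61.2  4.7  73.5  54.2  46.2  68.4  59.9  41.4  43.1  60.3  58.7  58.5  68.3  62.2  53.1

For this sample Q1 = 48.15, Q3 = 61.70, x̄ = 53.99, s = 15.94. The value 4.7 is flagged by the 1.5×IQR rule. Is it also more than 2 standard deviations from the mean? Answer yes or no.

yes

z = (4.7 − 53.99) / 15.94 = -3.09.
|z| = 3.09 > 2.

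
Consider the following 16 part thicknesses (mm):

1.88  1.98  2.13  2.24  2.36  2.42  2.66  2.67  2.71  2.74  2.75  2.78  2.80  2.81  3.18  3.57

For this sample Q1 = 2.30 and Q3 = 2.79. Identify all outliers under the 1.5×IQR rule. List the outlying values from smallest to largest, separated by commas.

3.57

IQR = Q3 − Q1 = 2.79 − 2.30 = 0.49.
Lower fence = Q1 − 1.5·IQR = 2.30 − 0.735 = 1.565.
Upper fence = Q3 + 1.5·IQR = 2.79 + 0.735 = 3.525.
3.57 > 3.525 → outlier.
All remaining values lie within [1.565, 3.525].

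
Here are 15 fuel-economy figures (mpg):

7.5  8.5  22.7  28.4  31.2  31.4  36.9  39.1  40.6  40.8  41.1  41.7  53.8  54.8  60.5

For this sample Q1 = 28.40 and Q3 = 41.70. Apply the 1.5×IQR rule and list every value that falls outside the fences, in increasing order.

7.5

IQR = Q3 − Q1 = 41.70 − 28.40 = 13.30.
Lower fence = Q1 − 1.5·IQR = 28.40 − 19.95 = 8.45.
Upper fence = Q3 + 1.5·IQR = 41.70 + 19.95 = 61.65.
7.5 < 8.45 → outlier.
All remaining values lie within [8.45, 61.65].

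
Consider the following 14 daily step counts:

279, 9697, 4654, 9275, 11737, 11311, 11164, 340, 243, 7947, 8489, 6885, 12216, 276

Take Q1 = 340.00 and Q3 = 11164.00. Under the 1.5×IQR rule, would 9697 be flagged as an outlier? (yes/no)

IQR = Q3 − Q1 = 11164.00 − 340.00 = 10824.00.
Lower fence = Q1 − 1.5·IQR = 340.00 − 16236.00 = -15896.00.
Upper fence = Q3 + 1.5·IQR = 11164.00 + 16236.00 = 27400.00.
9697 lies within [-15896.00, 27400.00].

no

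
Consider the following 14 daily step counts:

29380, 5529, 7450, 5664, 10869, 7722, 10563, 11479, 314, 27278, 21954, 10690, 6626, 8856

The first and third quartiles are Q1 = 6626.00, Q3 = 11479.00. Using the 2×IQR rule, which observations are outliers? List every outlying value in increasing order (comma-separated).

21954, 27278, 29380

IQR = Q3 − Q1 = 11479.00 − 6626.00 = 4853.00.
Lower fence = Q1 − 2·IQR = 6626.00 − 9706.00 = -3080.00.
Upper fence = Q3 + 2·IQR = 11479.00 + 9706.00 = 21185.00.
21954 > 21185.00 → outlier.
27278 > 21185.00 → outlier.
29380 > 21185.00 → outlier.
All remaining values lie within [-3080.00, 21185.00].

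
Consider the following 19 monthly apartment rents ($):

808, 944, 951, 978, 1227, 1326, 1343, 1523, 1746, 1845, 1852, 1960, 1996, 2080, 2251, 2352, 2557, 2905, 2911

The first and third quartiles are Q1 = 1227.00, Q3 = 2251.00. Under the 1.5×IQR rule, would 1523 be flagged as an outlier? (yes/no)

IQR = Q3 − Q1 = 2251.00 − 1227.00 = 1024.00.
Lower fence = Q1 − 1.5·IQR = 1227.00 − 1536.00 = -309.00.
Upper fence = Q3 + 1.5·IQR = 2251.00 + 1536.00 = 3787.00.
1523 lies within [-309.00, 3787.00].

no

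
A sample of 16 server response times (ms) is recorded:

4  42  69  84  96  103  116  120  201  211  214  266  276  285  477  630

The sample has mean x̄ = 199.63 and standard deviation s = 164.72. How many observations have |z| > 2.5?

Cutoffs: x̄ ± 2.5s = [-212.17, 611.43].
Outside the cutoffs: 630.

1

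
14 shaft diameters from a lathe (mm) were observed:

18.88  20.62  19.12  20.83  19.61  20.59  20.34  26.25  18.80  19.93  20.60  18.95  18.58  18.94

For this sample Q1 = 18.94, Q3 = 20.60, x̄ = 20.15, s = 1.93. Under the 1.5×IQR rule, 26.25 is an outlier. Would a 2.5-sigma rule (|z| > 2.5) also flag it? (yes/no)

yes

z = (26.25 − 20.15) / 1.93 = 3.16.
|z| = 3.16 > 2.5.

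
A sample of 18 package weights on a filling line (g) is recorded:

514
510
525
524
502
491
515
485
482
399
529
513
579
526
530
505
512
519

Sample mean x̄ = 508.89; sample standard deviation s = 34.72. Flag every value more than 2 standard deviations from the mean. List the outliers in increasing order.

Cutoffs at x̄ ± 2s: 508.89 ± 2·34.72 = [439.45, 578.33].
399: z = -3.17, |z| > 2 → outlier.
579: z = 2.02, |z| > 2 → outlier.
Every other value lies within [439.45, 578.33].

399, 579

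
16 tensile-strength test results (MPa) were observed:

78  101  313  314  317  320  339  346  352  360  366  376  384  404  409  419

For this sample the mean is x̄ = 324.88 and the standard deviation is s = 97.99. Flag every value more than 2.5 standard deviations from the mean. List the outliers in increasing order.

78

Cutoffs at x̄ ± 2.5s: 324.88 ± 2.5·97.99 = [79.905, 569.855].
78: z = -2.52, |z| > 2.5 → outlier.
Every other value lies within [79.905, 569.855].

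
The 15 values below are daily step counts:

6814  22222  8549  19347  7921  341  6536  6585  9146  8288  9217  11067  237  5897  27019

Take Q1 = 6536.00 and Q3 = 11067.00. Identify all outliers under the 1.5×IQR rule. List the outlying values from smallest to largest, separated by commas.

19347, 22222, 27019

IQR = Q3 − Q1 = 11067.00 − 6536.00 = 4531.00.
Lower fence = Q1 − 1.5·IQR = 6536.00 − 6796.50 = -260.50.
Upper fence = Q3 + 1.5·IQR = 11067.00 + 6796.50 = 17863.50.
19347 > 17863.50 → outlier.
22222 > 17863.50 → outlier.
27019 > 17863.50 → outlier.
All remaining values lie within [-260.50, 17863.50].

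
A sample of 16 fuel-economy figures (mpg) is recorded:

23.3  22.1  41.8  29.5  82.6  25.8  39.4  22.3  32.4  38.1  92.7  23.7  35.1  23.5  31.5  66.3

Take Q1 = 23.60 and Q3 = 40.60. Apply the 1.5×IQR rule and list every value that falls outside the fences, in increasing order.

66.3, 82.6, 92.7

IQR = Q3 − Q1 = 40.60 − 23.60 = 17.00.
Lower fence = Q1 − 1.5·IQR = 23.60 − 25.50 = -1.90.
Upper fence = Q3 + 1.5·IQR = 40.60 + 25.50 = 66.10.
66.3 > 66.10 → outlier.
82.6 > 66.10 → outlier.
92.7 > 66.10 → outlier.
All remaining values lie within [-1.90, 66.10].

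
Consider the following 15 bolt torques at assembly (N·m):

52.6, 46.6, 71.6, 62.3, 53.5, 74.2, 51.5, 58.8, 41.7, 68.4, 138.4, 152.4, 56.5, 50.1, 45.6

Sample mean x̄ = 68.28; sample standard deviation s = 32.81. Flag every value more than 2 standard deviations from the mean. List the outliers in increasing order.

138.4, 152.4

Cutoffs at x̄ ± 2s: 68.28 ± 2·32.81 = [2.66, 133.90].
138.4: z = 2.14, |z| > 2 → outlier.
152.4: z = 2.56, |z| > 2 → outlier.
Every other value lies within [2.66, 133.90].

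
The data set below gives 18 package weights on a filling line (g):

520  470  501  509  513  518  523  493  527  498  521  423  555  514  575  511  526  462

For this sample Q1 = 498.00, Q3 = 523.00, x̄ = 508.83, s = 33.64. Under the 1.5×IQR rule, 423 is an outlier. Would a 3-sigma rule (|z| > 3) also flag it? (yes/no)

no

z = (423 − 508.83) / 33.64 = -2.55.
|z| = 2.55 ≤ 3.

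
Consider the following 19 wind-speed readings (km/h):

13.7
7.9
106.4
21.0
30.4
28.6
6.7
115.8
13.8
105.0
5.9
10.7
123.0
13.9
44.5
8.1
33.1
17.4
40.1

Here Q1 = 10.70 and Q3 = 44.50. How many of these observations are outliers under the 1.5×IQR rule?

4

IQR = 33.80; fences at 10.70 − 50.70 = -40.00 and 44.50 + 50.70 = 95.20.
Outside the cutoffs: 105.0, 106.4, 115.8, 123.0.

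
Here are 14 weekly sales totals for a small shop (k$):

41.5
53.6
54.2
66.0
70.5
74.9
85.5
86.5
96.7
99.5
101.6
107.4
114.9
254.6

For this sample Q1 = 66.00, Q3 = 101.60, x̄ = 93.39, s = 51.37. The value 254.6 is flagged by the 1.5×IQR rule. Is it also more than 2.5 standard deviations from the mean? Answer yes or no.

z = (254.6 − 93.39) / 51.37 = 3.14.
|z| = 3.14 > 2.5.

yes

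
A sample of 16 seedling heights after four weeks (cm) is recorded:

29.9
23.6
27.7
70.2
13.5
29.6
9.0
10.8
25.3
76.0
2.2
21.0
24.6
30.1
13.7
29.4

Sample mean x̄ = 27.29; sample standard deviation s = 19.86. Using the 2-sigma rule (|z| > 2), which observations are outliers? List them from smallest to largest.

70.2, 76.0

Cutoffs at x̄ ± 2s: 27.29 ± 2·19.86 = [-12.43, 67.01].
70.2: z = 2.16, |z| > 2 → outlier.
76.0: z = 2.45, |z| > 2 → outlier.
Every other value lies within [-12.43, 67.01].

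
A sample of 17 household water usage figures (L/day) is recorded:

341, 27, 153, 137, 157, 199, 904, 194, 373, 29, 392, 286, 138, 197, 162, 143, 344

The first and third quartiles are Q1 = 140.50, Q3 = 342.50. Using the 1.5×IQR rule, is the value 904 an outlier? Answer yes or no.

IQR = Q3 − Q1 = 342.50 − 140.50 = 202.00.
Lower fence = Q1 − 1.5·IQR = 140.50 − 303.00 = -162.50.
Upper fence = Q3 + 1.5·IQR = 342.50 + 303.00 = 645.50.
904 lies above the upper fence.

yes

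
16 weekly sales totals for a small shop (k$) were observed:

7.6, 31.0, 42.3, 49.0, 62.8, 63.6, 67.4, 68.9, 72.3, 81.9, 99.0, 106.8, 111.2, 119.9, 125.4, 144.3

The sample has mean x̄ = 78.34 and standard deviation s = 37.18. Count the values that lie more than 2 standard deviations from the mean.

0

Cutoffs: x̄ ± 2s = [3.98, 152.70].
Every value lies within the cutoffs.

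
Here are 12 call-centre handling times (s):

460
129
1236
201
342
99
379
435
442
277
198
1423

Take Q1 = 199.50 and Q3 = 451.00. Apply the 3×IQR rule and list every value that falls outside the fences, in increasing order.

IQR = Q3 − Q1 = 451.00 − 199.50 = 251.50.
Lower fence = Q1 − 3·IQR = 199.50 − 754.50 = -555.00.
Upper fence = Q3 + 3·IQR = 451.00 + 754.50 = 1205.50.
1236 > 1205.50 → outlier.
1423 > 1205.50 → outlier.
All remaining values lie within [-555.00, 1205.50].

1236, 1423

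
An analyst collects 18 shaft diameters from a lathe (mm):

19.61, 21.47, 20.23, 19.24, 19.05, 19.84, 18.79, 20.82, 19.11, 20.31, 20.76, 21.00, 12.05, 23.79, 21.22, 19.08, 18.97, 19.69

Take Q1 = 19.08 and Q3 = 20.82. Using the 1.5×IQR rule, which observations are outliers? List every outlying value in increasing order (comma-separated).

IQR = Q3 − Q1 = 20.82 − 19.08 = 1.74.
Lower fence = Q1 − 1.5·IQR = 19.08 − 2.61 = 16.47.
Upper fence = Q3 + 1.5·IQR = 20.82 + 2.61 = 23.43.
12.05 < 16.47 → outlier.
23.79 > 23.43 → outlier.
All remaining values lie within [16.47, 23.43].

12.05, 23.79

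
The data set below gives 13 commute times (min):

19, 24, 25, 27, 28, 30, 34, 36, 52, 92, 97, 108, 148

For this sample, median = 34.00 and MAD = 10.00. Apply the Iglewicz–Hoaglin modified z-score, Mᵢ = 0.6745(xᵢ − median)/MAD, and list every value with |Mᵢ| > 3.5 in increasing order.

|Mᵢ| > 3.5 ⇔ |xᵢ − 34.00| > 3.5·10.00/0.6745 = 51.89.
So outliers lie outside [-17.89, 85.89].
92: M = 3.91 → outlier.
97: M = 4.25 → outlier.
108: M = 4.99 → outlier.
148: M = 7.69 → outlier.

92, 97, 108, 148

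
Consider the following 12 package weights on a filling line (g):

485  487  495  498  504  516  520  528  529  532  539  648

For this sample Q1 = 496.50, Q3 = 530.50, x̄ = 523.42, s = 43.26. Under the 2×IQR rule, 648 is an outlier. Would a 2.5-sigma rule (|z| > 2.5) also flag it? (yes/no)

yes

z = (648 − 523.42) / 43.26 = 2.88.
|z| = 2.88 > 2.5.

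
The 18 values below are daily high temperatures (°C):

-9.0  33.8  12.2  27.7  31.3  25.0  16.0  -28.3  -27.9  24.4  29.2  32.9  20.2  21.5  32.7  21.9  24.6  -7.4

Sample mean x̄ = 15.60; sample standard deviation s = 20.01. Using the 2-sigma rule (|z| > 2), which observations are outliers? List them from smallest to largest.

Cutoffs at x̄ ± 2s: 15.60 ± 2·20.01 = [-24.42, 55.62].
-28.3: z = -2.19, |z| > 2 → outlier.
-27.9: z = -2.17, |z| > 2 → outlier.
Every other value lies within [-24.42, 55.62].

-28.3, -27.9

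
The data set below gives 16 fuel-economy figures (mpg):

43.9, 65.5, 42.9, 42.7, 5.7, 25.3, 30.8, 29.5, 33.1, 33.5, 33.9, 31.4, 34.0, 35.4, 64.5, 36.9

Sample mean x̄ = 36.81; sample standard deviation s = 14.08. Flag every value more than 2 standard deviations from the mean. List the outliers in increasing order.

5.7, 65.5

Cutoffs at x̄ ± 2s: 36.81 ± 2·14.08 = [8.65, 64.97].
5.7: z = -2.21, |z| > 2 → outlier.
65.5: z = 2.04, |z| > 2 → outlier.
Every other value lies within [8.65, 64.97].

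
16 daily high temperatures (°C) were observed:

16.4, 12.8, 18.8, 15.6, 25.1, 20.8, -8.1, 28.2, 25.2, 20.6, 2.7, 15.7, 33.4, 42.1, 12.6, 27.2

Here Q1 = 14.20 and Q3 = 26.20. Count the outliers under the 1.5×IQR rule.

IQR = 12.00; fences at 14.20 − 18.00 = -3.80 and 26.20 + 18.00 = 44.20.
Outside the cutoffs: -8.1.

1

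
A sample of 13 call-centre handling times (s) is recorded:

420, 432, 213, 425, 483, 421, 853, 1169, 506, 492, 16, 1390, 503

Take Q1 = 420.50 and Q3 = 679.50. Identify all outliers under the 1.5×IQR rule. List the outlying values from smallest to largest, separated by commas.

IQR = Q3 − Q1 = 679.50 − 420.50 = 259.00.
Lower fence = Q1 − 1.5·IQR = 420.50 − 388.50 = 32.00.
Upper fence = Q3 + 1.5·IQR = 679.50 + 388.50 = 1068.00.
16 < 32.00 → outlier.
1169 > 1068.00 → outlier.
1390 > 1068.00 → outlier.
All remaining values lie within [32.00, 1068.00].

16, 1169, 1390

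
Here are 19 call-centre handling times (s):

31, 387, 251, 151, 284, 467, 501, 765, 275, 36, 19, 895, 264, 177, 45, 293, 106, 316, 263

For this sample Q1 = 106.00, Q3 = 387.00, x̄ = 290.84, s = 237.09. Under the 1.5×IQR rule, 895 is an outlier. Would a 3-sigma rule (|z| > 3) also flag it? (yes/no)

no

z = (895 − 290.84) / 237.09 = 2.55.
|z| = 2.55 ≤ 3.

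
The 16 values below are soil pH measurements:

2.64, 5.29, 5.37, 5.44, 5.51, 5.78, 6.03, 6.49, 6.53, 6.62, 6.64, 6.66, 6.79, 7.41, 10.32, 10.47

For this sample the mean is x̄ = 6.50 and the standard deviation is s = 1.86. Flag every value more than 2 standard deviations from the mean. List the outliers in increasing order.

2.64, 10.32, 10.47

Cutoffs at x̄ ± 2s: 6.50 ± 2·1.86 = [2.78, 10.22].
2.64: z = -2.08, |z| > 2 → outlier.
10.32: z = 2.05, |z| > 2 → outlier.
10.47: z = 2.13, |z| > 2 → outlier.
Every other value lies within [2.78, 10.22].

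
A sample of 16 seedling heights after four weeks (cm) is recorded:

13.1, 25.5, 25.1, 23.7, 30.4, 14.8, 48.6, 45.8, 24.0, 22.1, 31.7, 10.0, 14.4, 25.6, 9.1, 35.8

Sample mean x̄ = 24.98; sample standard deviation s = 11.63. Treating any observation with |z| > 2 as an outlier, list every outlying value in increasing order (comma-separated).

48.6

Cutoffs at x̄ ± 2s: 24.98 ± 2·11.63 = [1.72, 48.24].
48.6: z = 2.03, |z| > 2 → outlier.
Every other value lies within [1.72, 48.24].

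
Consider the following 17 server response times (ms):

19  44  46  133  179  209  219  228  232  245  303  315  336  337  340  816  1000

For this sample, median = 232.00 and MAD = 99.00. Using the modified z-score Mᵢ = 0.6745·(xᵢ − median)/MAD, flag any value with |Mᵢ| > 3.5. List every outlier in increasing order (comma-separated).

816, 1000

|Mᵢ| > 3.5 ⇔ |xᵢ − 232.00| > 3.5·99.00/0.6745 = 513.71.
So outliers lie outside [-281.71, 745.71].
816: M = 3.98 → outlier.
1000: M = 5.23 → outlier.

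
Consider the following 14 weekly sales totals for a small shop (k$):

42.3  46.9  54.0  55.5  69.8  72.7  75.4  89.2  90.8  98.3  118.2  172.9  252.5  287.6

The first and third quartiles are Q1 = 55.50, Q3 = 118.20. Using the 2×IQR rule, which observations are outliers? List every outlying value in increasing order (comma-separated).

IQR = Q3 − Q1 = 118.20 − 55.50 = 62.70.
Lower fence = Q1 − 2·IQR = 55.50 − 125.40 = -69.90.
Upper fence = Q3 + 2·IQR = 118.20 + 125.40 = 243.60.
252.5 > 243.60 → outlier.
287.6 > 243.60 → outlier.
All remaining values lie within [-69.90, 243.60].

252.5, 287.6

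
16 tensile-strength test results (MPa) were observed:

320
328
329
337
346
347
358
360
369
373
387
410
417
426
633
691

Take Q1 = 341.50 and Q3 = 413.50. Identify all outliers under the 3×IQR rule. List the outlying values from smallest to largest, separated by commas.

633, 691

IQR = Q3 − Q1 = 413.50 − 341.50 = 72.00.
Lower fence = Q1 − 3·IQR = 341.50 − 216.00 = 125.50.
Upper fence = Q3 + 3·IQR = 413.50 + 216.00 = 629.50.
633 > 629.50 → outlier.
691 > 629.50 → outlier.
All remaining values lie within [125.50, 629.50].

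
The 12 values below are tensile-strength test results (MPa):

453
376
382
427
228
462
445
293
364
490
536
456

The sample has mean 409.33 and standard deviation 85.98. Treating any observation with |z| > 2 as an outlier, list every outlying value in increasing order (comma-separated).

228

Cutoffs at x̄ ± 2s: 409.33 ± 2·85.98 = [237.37, 581.29].
228: z = -2.11, |z| > 2 → outlier.
Every other value lies within [237.37, 581.29].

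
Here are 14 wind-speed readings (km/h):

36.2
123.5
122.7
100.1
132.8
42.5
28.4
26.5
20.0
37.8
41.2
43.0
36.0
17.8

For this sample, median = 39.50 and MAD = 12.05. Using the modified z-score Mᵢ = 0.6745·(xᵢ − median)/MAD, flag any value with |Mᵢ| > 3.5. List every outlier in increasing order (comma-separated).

122.7, 123.5, 132.8

|Mᵢ| > 3.5 ⇔ |xᵢ − 39.50| > 3.5·12.05/0.6745 = 62.53.
So outliers lie outside [-23.03, 102.03].
122.7: M = 4.66 → outlier.
123.5: M = 4.70 → outlier.
132.8: M = 5.22 → outlier.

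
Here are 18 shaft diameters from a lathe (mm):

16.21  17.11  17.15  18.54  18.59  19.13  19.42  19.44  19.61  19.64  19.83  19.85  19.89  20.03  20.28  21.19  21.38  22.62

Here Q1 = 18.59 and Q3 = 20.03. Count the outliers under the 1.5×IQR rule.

2

IQR = 1.44; fences at 18.59 − 2.16 = 16.43 and 20.03 + 2.16 = 22.19.
Outside the cutoffs: 16.21, 22.62.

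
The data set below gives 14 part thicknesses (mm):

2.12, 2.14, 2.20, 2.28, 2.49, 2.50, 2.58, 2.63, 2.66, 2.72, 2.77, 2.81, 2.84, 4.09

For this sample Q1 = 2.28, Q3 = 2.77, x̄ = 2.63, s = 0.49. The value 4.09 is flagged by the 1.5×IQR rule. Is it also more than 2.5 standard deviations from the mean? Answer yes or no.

yes

z = (4.09 − 2.63) / 0.49 = 2.98.
|z| = 2.98 > 2.5.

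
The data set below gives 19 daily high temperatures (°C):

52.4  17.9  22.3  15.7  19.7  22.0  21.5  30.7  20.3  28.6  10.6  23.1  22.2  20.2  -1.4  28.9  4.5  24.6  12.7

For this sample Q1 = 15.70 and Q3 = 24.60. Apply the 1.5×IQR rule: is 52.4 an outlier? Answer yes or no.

yes

IQR = Q3 − Q1 = 24.60 − 15.70 = 8.90.
Lower fence = Q1 − 1.5·IQR = 15.70 − 13.35 = 2.35.
Upper fence = Q3 + 1.5·IQR = 24.60 + 13.35 = 37.95.
52.4 lies above the upper fence.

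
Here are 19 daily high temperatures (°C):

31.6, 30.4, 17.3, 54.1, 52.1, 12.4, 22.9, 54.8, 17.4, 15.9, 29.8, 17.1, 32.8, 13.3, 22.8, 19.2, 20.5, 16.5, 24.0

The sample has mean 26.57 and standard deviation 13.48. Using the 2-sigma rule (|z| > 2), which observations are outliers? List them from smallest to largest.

54.1, 54.8

Cutoffs at x̄ ± 2s: 26.57 ± 2·13.48 = [-0.39, 53.53].
54.1: z = 2.04, |z| > 2 → outlier.
54.8: z = 2.09, |z| > 2 → outlier.
Every other value lies within [-0.39, 53.53].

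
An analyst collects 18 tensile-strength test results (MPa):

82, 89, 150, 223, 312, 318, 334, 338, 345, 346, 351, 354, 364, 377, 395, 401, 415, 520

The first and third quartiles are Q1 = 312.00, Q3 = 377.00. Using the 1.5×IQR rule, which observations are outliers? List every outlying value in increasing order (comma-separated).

82, 89, 150, 520

IQR = Q3 − Q1 = 377.00 − 312.00 = 65.00.
Lower fence = Q1 − 1.5·IQR = 312.00 − 97.50 = 214.50.
Upper fence = Q3 + 1.5·IQR = 377.00 + 97.50 = 474.50.
82 < 214.50 → outlier.
89 < 214.50 → outlier.
150 < 214.50 → outlier.
520 > 474.50 → outlier.
All remaining values lie within [214.50, 474.50].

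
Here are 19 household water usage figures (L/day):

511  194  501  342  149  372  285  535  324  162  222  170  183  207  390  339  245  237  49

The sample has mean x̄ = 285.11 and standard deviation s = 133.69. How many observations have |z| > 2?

0

Cutoffs: x̄ ± 2s = [17.73, 552.49].
Every value lies within the cutoffs.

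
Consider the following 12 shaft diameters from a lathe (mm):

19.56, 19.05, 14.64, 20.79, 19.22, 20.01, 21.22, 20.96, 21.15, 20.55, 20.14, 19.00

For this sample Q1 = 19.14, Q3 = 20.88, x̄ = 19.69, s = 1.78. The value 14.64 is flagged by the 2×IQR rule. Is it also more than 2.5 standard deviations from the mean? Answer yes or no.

z = (14.64 − 19.69) / 1.78 = -2.84.
|z| = 2.84 > 2.5.

yes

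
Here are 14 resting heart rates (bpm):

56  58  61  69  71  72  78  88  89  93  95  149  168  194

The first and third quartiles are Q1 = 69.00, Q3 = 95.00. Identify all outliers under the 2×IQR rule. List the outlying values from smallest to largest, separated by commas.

IQR = Q3 − Q1 = 95.00 − 69.00 = 26.00.
Lower fence = Q1 − 2·IQR = 69.00 − 52.00 = 17.00.
Upper fence = Q3 + 2·IQR = 95.00 + 52.00 = 147.00.
149 > 147.00 → outlier.
168 > 147.00 → outlier.
194 > 147.00 → outlier.
All remaining values lie within [17.00, 147.00].

149, 168, 194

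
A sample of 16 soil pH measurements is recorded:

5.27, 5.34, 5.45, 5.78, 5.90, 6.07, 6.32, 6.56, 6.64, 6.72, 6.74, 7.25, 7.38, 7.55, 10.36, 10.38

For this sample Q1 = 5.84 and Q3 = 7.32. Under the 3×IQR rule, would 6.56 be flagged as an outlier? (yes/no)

IQR = Q3 − Q1 = 7.32 − 5.84 = 1.48.
Lower fence = Q1 − 3·IQR = 5.84 − 4.44 = 1.40.
Upper fence = Q3 + 3·IQR = 7.32 + 4.44 = 11.76.
6.56 lies within [1.40, 11.76].

no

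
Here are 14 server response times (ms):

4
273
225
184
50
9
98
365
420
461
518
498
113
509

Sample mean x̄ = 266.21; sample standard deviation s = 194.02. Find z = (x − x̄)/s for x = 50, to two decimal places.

-1.11

z = (50 − 266.21) / 194.02 = -1.11.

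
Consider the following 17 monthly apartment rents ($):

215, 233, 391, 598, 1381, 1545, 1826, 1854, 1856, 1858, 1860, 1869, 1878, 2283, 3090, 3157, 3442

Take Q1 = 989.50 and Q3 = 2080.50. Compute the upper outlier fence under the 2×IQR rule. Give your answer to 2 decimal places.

IQR = Q3 − Q1 = 2080.50 − 989.50 = 1091.00.
Lower fence = Q1 − 2·IQR = 989.50 − 2182.00 = -1192.50.
Upper fence = Q3 + 2·IQR = 2080.50 + 2182.00 = 4262.50.

4262.50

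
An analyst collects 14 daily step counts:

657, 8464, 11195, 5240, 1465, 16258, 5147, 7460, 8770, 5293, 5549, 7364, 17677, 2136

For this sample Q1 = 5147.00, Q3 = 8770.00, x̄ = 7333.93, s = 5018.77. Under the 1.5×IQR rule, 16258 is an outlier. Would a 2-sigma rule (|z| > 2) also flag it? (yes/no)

z = (16258 − 7333.93) / 5018.77 = 1.78.
|z| = 1.78 ≤ 2.

no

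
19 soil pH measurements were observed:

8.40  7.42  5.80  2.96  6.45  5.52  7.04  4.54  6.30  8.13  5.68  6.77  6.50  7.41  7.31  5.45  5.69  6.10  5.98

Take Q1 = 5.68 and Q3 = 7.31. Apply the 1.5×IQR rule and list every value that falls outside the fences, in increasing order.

IQR = Q3 − Q1 = 7.31 − 5.68 = 1.63.
Lower fence = Q1 − 1.5·IQR = 5.68 − 2.445 = 3.235.
Upper fence = Q3 + 1.5·IQR = 7.31 + 2.445 = 9.755.
2.96 < 3.235 → outlier.
All remaining values lie within [3.235, 9.755].

2.96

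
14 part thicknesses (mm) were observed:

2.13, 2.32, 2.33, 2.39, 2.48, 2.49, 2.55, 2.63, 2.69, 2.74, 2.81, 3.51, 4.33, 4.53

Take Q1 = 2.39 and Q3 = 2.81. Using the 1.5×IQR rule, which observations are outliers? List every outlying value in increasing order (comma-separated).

IQR = Q3 − Q1 = 2.81 − 2.39 = 0.42.
Lower fence = Q1 − 1.5·IQR = 2.39 − 0.63 = 1.76.
Upper fence = Q3 + 1.5·IQR = 2.81 + 0.63 = 3.44.
3.51 > 3.44 → outlier.
4.33 > 3.44 → outlier.
4.53 > 3.44 → outlier.
All remaining values lie within [1.76, 3.44].

3.51, 4.33, 4.53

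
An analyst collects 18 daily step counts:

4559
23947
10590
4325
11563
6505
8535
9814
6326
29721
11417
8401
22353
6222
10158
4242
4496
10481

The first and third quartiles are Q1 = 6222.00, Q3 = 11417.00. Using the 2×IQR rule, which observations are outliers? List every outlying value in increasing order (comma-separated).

IQR = Q3 − Q1 = 11417.00 − 6222.00 = 5195.00.
Lower fence = Q1 − 2·IQR = 6222.00 − 10390.00 = -4168.00.
Upper fence = Q3 + 2·IQR = 11417.00 + 10390.00 = 21807.00.
22353 > 21807.00 → outlier.
23947 > 21807.00 → outlier.
29721 > 21807.00 → outlier.
All remaining values lie within [-4168.00, 21807.00].

22353, 23947, 29721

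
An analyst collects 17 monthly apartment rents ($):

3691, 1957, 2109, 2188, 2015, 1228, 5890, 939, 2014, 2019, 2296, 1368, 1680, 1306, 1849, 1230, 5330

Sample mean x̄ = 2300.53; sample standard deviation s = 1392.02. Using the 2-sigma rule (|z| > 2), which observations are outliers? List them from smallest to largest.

Cutoffs at x̄ ± 2s: 2300.53 ± 2·1392.02 = [-483.51, 5084.57].
5330: z = 2.18, |z| > 2 → outlier.
5890: z = 2.58, |z| > 2 → outlier.
Every other value lies within [-483.51, 5084.57].

5330, 5890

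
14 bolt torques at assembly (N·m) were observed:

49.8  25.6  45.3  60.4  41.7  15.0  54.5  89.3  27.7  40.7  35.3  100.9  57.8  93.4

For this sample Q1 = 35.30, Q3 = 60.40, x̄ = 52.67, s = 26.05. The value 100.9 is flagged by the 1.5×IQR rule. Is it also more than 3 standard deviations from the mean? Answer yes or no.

z = (100.9 − 52.67) / 26.05 = 1.85.
|z| = 1.85 ≤ 3.

no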